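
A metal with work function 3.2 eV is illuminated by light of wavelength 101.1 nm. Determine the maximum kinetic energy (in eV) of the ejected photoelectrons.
9.0635 eV

Using Einstein's photoelectric equation: KE_max = hf - φ = hc/λ - φ

First, calculate the photon energy:
E_photon = hc/λ = (6.626×10⁻³⁴ J·s)(3×10⁸ m/s) / (101.1×10⁻⁹ m)
E_photon = 12.2635 eV

Then, the maximum kinetic energy:
KE_max = E_photon - φ = 12.2635 eV - 3.2 eV = 9.0635 eV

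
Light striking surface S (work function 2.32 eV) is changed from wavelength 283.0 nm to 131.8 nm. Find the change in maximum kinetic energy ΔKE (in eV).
5.0259 eV

Using Einstein's equation: KE_max = hc/λ - φ

For λ₁ = 283.0 nm:
KE₁ = hc/λ₁ - φ = 4.3811 - 2.32 = 2.0611 eV

For λ₂ = 131.8 nm:
KE₂ = hc/λ₂ - φ = 9.4070 - 2.32 = 7.0870 eV

Change in KE:
ΔKE = KE₂ - KE₁ = 7.0870 - 2.0611 = 5.0259 eV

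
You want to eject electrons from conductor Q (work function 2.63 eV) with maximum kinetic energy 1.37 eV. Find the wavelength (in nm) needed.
309.96 nm

From Einstein's equation: KE_max = hc/λ - φ

Rearranging for λ:
hc/λ = KE_max + φ
λ = hc/(KE_max + φ)

Required photon energy:
E_photon = KE_max + φ = 1.37 + 2.63 = 4.00 eV

Required wavelength:
λ = hc/E_photon = (6.626×10⁻³⁴)(3×10⁸) / (4.00 × 1.602×10⁻¹⁹)
λ = 309.96 nm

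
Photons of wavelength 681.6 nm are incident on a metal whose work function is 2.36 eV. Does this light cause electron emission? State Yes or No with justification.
No

For photoemission, the photon energy must exceed the work function.

Photon energy: E = hc/λ = 1.8190 eV
Work function: φ = 2.36 eV

Since E_photon (1.8190 eV) < φ (2.36 eV), photoemission will NOT occur.
The threshold wavelength is λ₀ = hc/φ = 525.4 nm.
Since 681.6 nm > 525.4 nm, the photons lack sufficient energy.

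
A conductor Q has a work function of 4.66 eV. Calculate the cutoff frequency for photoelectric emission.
1.1268e+15 Hz

The threshold frequency is when the photon energy equals the work function:
hf₀ = φ

Solving for f₀:
f₀ = φ/h = (4.66 eV × 1.602×10⁻¹⁹ J/eV) / (6.626×10⁻³⁴ J·s)
f₀ = 1.1268e+15 Hz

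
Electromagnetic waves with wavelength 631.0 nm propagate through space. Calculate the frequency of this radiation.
4.7511e+14 Hz

Using the wave equation: c = fλ

Solving for frequency:
f = c/λ = (3×10⁸ m/s) / (631.0×10⁻⁹ m)
f = 4.7511e+14 Hz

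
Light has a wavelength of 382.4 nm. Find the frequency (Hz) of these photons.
7.8398e+14 Hz

Using the wave equation: c = fλ

Solving for frequency:
f = c/λ = (3×10⁸ m/s) / (382.4×10⁻⁹ m)
f = 7.8398e+14 Hz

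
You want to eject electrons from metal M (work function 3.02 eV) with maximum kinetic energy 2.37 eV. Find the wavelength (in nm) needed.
230.03 nm

From Einstein's equation: KE_max = hc/λ - φ

Rearranging for λ:
hc/λ = KE_max + φ
λ = hc/(KE_max + φ)

Required photon energy:
E_photon = KE_max + φ = 2.37 + 3.02 = 5.39 eV

Required wavelength:
λ = hc/E_photon = (6.626×10⁻³⁴)(3×10⁸) / (5.39 × 1.602×10⁻¹⁹)
λ = 230.03 nm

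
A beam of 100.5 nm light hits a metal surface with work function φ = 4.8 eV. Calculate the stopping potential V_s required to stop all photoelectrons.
7.5367 V

The stopping potential V_s satisfies: eV_s = KE_max

First, find KE_max using Einstein's equation:
E_photon = hc/λ = 12.3367 eV
KE_max = E_photon - φ = 12.3367 - 4.8 = 7.5367 eV

Since eV_s = KE_max:
V_s = KE_max/e = 7.5367 V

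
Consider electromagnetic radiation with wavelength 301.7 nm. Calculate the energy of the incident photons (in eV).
4.1095 eV

Using E = hf = hc/λ:

E = hc/λ = (6.626×10⁻³⁴ J·s)(3×10⁸ m/s) / (301.7×10⁻⁹ m)
E = 4.1095 eV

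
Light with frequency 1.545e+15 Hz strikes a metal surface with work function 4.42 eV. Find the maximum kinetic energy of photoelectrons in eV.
1.9696 eV

Using Einstein's photoelectric equation: KE_max = hf - φ

First, calculate the photon energy:
E_photon = hf = (6.626×10⁻³⁴ J·s)(1.545e+15 Hz)
E_photon = 6.3896 eV

Then, the maximum kinetic energy:
KE_max = E_photon - φ = 6.3896 eV - 4.42 eV = 1.9696 eV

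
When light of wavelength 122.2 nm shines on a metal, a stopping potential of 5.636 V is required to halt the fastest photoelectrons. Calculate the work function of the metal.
4.51 eV

The stopping potential gives the maximum kinetic energy: KE_max = eV_s = 5.636 eV

From Einstein's photoelectric equation: KE_max = hc/λ - φ
Rearranging: φ = hc/λ - KE_max

Calculate photon energy:
E_photon = hc/λ = (6.626×10⁻³⁴ J·s)(3×10⁸ m/s) / (122.2×10⁻⁹ m) = 10.1460 eV

Therefore:
φ = 10.1460 - 5.636 = 4.51 eV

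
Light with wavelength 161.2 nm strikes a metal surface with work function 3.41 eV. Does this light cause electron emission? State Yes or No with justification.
Yes

For photoemission, the photon energy must exceed the work function.

Photon energy: E = hc/λ = 7.6913 eV
Work function: φ = 3.41 eV

Since E_photon (7.6913 eV) > φ (3.41 eV), photoemission WILL occur.
The threshold wavelength is λ₀ = hc/φ = 363.6 nm.
Since 161.2 nm < 363.6 nm, the light has sufficient energy.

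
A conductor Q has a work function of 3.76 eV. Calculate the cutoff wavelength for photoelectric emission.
329.75 nm

The threshold wavelength is when the photon energy equals the work function:
hc/λ₀ = φ

Solving for λ₀:
λ₀ = hc/φ = (6.626×10⁻³⁴ J·s)(3×10⁸ m/s) / (3.76 eV × 1.602×10⁻¹⁹ J/eV)
λ₀ = 329.75 nm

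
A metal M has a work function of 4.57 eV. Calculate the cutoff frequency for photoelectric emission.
1.1050e+15 Hz

The threshold frequency is when the photon energy equals the work function:
hf₀ = φ

Solving for f₀:
f₀ = φ/h = (4.57 eV × 1.602×10⁻¹⁹ J/eV) / (6.626×10⁻³⁴ J·s)
f₀ = 1.1050e+15 Hz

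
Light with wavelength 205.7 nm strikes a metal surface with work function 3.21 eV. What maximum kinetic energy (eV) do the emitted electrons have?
2.8174 eV

Using Einstein's photoelectric equation: KE_max = hf - φ = hc/λ - φ

First, calculate the photon energy:
E_photon = hc/λ = (6.626×10⁻³⁴ J·s)(3×10⁸ m/s) / (205.7×10⁻⁹ m)
E_photon = 6.0274 eV

Then, the maximum kinetic energy:
KE_max = E_photon - φ = 6.0274 eV - 3.21 eV = 2.8174 eV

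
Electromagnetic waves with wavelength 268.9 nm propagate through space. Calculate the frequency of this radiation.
1.1149e+15 Hz

Using the wave equation: c = fλ

Solving for frequency:
f = c/λ = (3×10⁸ m/s) / (268.9×10⁻⁹ m)
f = 1.1149e+15 Hz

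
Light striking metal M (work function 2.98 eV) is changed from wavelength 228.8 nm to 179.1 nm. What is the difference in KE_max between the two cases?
1.5037 eV

Using Einstein's equation: KE_max = hc/λ - φ

For λ₁ = 228.8 nm:
KE₁ = hc/λ₁ - φ = 5.4189 - 2.98 = 2.4389 eV

For λ₂ = 179.1 nm:
KE₂ = hc/λ₂ - φ = 6.9226 - 2.98 = 3.9426 eV

Change in KE:
ΔKE = KE₂ - KE₁ = 3.9426 - 2.4389 = 1.5037 eV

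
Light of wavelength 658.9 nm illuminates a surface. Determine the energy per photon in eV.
1.8817 eV

Using E = hf = hc/λ:

E = hc/λ = (6.626×10⁻³⁴ J·s)(3×10⁸ m/s) / (658.9×10⁻⁹ m)
E = 1.8817 eV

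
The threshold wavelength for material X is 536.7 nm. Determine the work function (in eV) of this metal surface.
2.31 eV

At the threshold wavelength, photon energy equals work function:
φ = hc/λ₀

Calculating:
φ = (6.626×10⁻³⁴ J·s)(3×10⁸ m/s) / (536.7×10⁻⁹ m)
φ = 2.31 eV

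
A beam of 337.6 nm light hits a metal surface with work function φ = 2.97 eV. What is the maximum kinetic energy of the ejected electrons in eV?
0.7025 eV

Using Einstein's photoelectric equation: KE_max = hf - φ = hc/λ - φ

First, calculate the photon energy:
E_photon = hc/λ = (6.626×10⁻³⁴ J·s)(3×10⁸ m/s) / (337.6×10⁻⁹ m)
E_photon = 3.6725 eV

Then, the maximum kinetic energy:
KE_max = E_photon - φ = 3.6725 eV - 2.97 eV = 0.7025 eV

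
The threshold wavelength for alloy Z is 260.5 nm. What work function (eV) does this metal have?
4.76 eV

At the threshold wavelength, photon energy equals work function:
φ = hc/λ₀

Calculating:
φ = (6.626×10⁻³⁴ J·s)(3×10⁸ m/s) / (260.5×10⁻⁹ m)
φ = 4.76 eV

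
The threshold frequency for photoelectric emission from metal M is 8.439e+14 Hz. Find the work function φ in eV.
3.49 eV

At the threshold frequency, photon energy equals work function:
φ = hf₀

Calculating:
φ = (6.626×10⁻³⁴ J·s)(8.439e+14 Hz)
φ = 3.49 eV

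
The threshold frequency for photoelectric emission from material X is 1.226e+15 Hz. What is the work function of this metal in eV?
5.07 eV

At the threshold frequency, photon energy equals work function:
φ = hf₀

Calculating:
φ = (6.626×10⁻³⁴ J·s)(1.226e+15 Hz)
φ = 5.07 eV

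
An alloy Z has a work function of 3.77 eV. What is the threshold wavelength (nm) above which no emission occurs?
328.87 nm

The threshold wavelength is when the photon energy equals the work function:
hc/λ₀ = φ

Solving for λ₀:
λ₀ = hc/φ = (6.626×10⁻³⁴ J·s)(3×10⁸ m/s) / (3.77 eV × 1.602×10⁻¹⁹ J/eV)
λ₀ = 328.87 nm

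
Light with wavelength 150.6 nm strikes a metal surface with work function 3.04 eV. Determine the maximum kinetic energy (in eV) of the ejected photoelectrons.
5.1927 eV

Using Einstein's photoelectric equation: KE_max = hf - φ = hc/λ - φ

First, calculate the photon energy:
E_photon = hc/λ = (6.626×10⁻³⁴ J·s)(3×10⁸ m/s) / (150.6×10⁻⁹ m)
E_photon = 8.2327 eV

Then, the maximum kinetic energy:
KE_max = E_photon - φ = 8.2327 eV - 3.04 eV = 5.1927 eV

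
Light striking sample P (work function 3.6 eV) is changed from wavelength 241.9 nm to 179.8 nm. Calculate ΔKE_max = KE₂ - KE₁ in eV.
1.7702 eV

Using Einstein's equation: KE_max = hc/λ - φ

For λ₁ = 241.9 nm:
KE₁ = hc/λ₁ - φ = 5.1254 - 3.6 = 1.5254 eV

For λ₂ = 179.8 nm:
KE₂ = hc/λ₂ - φ = 6.8957 - 3.6 = 3.2957 eV

Change in KE:
ΔKE = KE₂ - KE₁ = 3.2957 - 1.5254 = 1.7702 eV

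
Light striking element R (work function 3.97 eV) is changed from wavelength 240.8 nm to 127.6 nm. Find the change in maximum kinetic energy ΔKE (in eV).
4.5678 eV

Using Einstein's equation: KE_max = hc/λ - φ

For λ₁ = 240.8 nm:
KE₁ = hc/λ₁ - φ = 5.1488 - 3.97 = 1.1788 eV

For λ₂ = 127.6 nm:
KE₂ = hc/λ₂ - φ = 9.7166 - 3.97 = 5.7466 eV

Change in KE:
ΔKE = KE₂ - KE₁ = 5.7466 - 1.1788 = 4.5678 eV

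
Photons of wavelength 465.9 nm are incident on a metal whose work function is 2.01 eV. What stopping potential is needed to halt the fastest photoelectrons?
0.6512 V

The stopping potential V_s satisfies: eV_s = KE_max

First, find KE_max using Einstein's equation:
E_photon = hc/λ = 2.6612 eV
KE_max = E_photon - φ = 2.6612 - 2.01 = 0.6512 eV

Since eV_s = KE_max:
V_s = KE_max/e = 0.6512 V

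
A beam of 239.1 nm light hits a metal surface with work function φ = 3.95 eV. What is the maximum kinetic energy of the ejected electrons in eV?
1.2355 eV

Using Einstein's photoelectric equation: KE_max = hf - φ = hc/λ - φ

First, calculate the photon energy:
E_photon = hc/λ = (6.626×10⁻³⁴ J·s)(3×10⁸ m/s) / (239.1×10⁻⁹ m)
E_photon = 5.1855 eV

Then, the maximum kinetic energy:
KE_max = E_photon - φ = 5.1855 eV - 3.95 eV = 1.2355 eV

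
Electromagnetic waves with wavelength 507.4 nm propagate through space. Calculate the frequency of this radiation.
5.9084e+14 Hz

Using the wave equation: c = fλ

Solving for frequency:
f = c/λ = (3×10⁸ m/s) / (507.4×10⁻⁹ m)
f = 5.9084e+14 Hz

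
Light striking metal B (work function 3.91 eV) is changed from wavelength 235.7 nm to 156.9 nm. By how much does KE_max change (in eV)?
2.6419 eV

Using Einstein's equation: KE_max = hc/λ - φ

For λ₁ = 235.7 nm:
KE₁ = hc/λ₁ - φ = 5.2603 - 3.91 = 1.3503 eV

For λ₂ = 156.9 nm:
KE₂ = hc/λ₂ - φ = 7.9021 - 3.91 = 3.9921 eV

Change in KE:
ΔKE = KE₂ - KE₁ = 3.9921 - 1.3503 = 2.6419 eV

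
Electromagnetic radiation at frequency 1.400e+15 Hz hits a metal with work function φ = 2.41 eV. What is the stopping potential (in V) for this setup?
3.3799 V

The stopping potential V_s satisfies: eV_s = KE_max

First, find KE_max using Einstein's equation:
E_photon = hf = (6.626×10⁻³⁴ J·s)(1.400e+15 Hz) = 5.7899 eV
KE_max = E_photon - φ = 5.7899 - 2.41 = 3.3799 eV

Since eV_s = KE_max:
V_s = KE_max/e = 3.3799 V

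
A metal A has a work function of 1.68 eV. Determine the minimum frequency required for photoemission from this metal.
4.0622e+14 Hz

The threshold frequency is when the photon energy equals the work function:
hf₀ = φ

Solving for f₀:
f₀ = φ/h = (1.68 eV × 1.602×10⁻¹⁹ J/eV) / (6.626×10⁻³⁴ J·s)
f₀ = 4.0622e+14 Hz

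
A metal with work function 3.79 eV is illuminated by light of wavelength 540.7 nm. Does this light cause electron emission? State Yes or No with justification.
No

For photoemission, the photon energy must exceed the work function.

Photon energy: E = hc/λ = 2.2930 eV
Work function: φ = 3.79 eV

Since E_photon (2.2930 eV) < φ (3.79 eV), photoemission will NOT occur.
The threshold wavelength is λ₀ = hc/φ = 327.1 nm.
Since 540.7 nm > 327.1 nm, the photons lack sufficient energy.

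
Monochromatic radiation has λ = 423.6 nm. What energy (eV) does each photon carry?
2.9269 eV

Using E = hf = hc/λ:

E = hc/λ = (6.626×10⁻³⁴ J·s)(3×10⁸ m/s) / (423.6×10⁻⁹ m)
E = 2.9269 eV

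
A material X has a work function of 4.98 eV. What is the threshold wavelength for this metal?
248.96 nm

The threshold wavelength is when the photon energy equals the work function:
hc/λ₀ = φ

Solving for λ₀:
λ₀ = hc/φ = (6.626×10⁻³⁴ J·s)(3×10⁸ m/s) / (4.98 eV × 1.602×10⁻¹⁹ J/eV)
λ₀ = 248.96 nm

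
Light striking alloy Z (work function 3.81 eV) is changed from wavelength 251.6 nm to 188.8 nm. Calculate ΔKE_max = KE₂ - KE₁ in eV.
1.6391 eV

Using Einstein's equation: KE_max = hc/λ - φ

For λ₁ = 251.6 nm:
KE₁ = hc/λ₁ - φ = 4.9278 - 3.81 = 1.1178 eV

For λ₂ = 188.8 nm:
KE₂ = hc/λ₂ - φ = 6.5670 - 3.81 = 2.7570 eV

Change in KE:
ΔKE = KE₂ - KE₁ = 2.7570 - 1.1178 = 1.6391 eV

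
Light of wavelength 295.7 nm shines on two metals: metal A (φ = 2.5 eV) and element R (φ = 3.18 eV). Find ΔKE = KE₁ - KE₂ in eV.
0.6800 eV

Using KE_max = hc/λ - φ for each metal:

Photon energy: E = hc/λ = 4.1929 eV

For metal A (φ₁ = 2.5 eV):
KE₁ = E - φ₁ = 4.1929 - 2.5 = 1.6929 eV

For element R (φ₂ = 3.18 eV):
KE₂ = E - φ₂ = 4.1929 - 3.18 = 1.0129 eV

Difference:
ΔKE = KE₁ - KE₂ = 1.6929 - 1.0129 = 0.6800 eV

Note: The difference equals the difference in work functions: 3.18 - 2.5 = 0.68 eV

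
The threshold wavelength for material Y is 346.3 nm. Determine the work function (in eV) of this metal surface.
3.58 eV

At the threshold wavelength, photon energy equals work function:
φ = hc/λ₀

Calculating:
φ = (6.626×10⁻³⁴ J·s)(3×10⁸ m/s) / (346.3×10⁻⁹ m)
φ = 3.58 eV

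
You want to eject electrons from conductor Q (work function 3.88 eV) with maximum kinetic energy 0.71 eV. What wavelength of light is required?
270.12 nm

From Einstein's equation: KE_max = hc/λ - φ

Rearranging for λ:
hc/λ = KE_max + φ
λ = hc/(KE_max + φ)

Required photon energy:
E_photon = KE_max + φ = 0.71 + 3.88 = 4.59 eV

Required wavelength:
λ = hc/E_photon = (6.626×10⁻³⁴)(3×10⁸) / (4.59 × 1.602×10⁻¹⁹)
λ = 270.12 nm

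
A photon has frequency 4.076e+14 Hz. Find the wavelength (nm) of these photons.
735.51 nm

Using the wave equation: c = fλ

Solving for wavelength:
λ = c/f = (3×10⁸ m/s) / (4.076e+14 Hz)
λ = 735.51 nm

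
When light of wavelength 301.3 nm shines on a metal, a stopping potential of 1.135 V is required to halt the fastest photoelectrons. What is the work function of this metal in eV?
2.98 eV

The stopping potential gives the maximum kinetic energy: KE_max = eV_s = 1.135 eV

From Einstein's photoelectric equation: KE_max = hc/λ - φ
Rearranging: φ = hc/λ - KE_max

Calculate photon energy:
E_photon = hc/λ = (6.626×10⁻³⁴ J·s)(3×10⁸ m/s) / (301.3×10⁻⁹ m) = 4.1150 eV

Therefore:
φ = 4.1150 - 1.135 = 2.98 eV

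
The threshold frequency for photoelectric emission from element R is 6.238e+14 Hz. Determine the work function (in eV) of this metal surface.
2.58 eV

At the threshold frequency, photon energy equals work function:
φ = hf₀

Calculating:
φ = (6.626×10⁻³⁴ J·s)(6.238e+14 Hz)
φ = 2.58 eV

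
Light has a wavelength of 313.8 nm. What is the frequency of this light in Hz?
9.5536e+14 Hz

Using the wave equation: c = fλ

Solving for frequency:
f = c/λ = (3×10⁸ m/s) / (313.8×10⁻⁹ m)
f = 9.5536e+14 Hz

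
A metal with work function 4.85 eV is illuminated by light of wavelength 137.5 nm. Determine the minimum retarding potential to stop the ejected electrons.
4.1670 V

The stopping potential V_s satisfies: eV_s = KE_max

First, find KE_max using Einstein's equation:
E_photon = hc/λ = 9.0170 eV
KE_max = E_photon - φ = 9.0170 - 4.85 = 4.1670 eV

Since eV_s = KE_max:
V_s = KE_max/e = 4.1670 V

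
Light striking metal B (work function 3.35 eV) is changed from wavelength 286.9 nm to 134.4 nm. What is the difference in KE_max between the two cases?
4.9035 eV

Using Einstein's equation: KE_max = hc/λ - φ

For λ₁ = 286.9 nm:
KE₁ = hc/λ₁ - φ = 4.3215 - 3.35 = 0.9715 eV

For λ₂ = 134.4 nm:
KE₂ = hc/λ₂ - φ = 9.2250 - 3.35 = 5.8750 eV

Change in KE:
ΔKE = KE₂ - KE₁ = 5.8750 - 0.9715 = 4.9035 eV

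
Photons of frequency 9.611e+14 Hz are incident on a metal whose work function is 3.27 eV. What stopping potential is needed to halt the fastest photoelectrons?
0.7048 V

The stopping potential V_s satisfies: eV_s = KE_max

First, find KE_max using Einstein's equation:
E_photon = hf = (6.626×10⁻³⁴ J·s)(9.611e+14 Hz) = 3.9748 eV
KE_max = E_photon - φ = 3.9748 - 3.27 = 0.7048 eV

Since eV_s = KE_max:
V_s = KE_max/e = 0.7048 V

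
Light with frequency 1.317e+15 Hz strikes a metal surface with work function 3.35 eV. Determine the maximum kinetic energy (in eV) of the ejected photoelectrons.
2.0967 eV

Using Einstein's photoelectric equation: KE_max = hf - φ

First, calculate the photon energy:
E_photon = hf = (6.626×10⁻³⁴ J·s)(1.317e+15 Hz)
E_photon = 5.4467 eV

Then, the maximum kinetic energy:
KE_max = E_photon - φ = 5.4467 eV - 3.35 eV = 2.0967 eV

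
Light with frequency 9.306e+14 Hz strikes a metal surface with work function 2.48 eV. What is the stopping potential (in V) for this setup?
1.3687 V

The stopping potential V_s satisfies: eV_s = KE_max

First, find KE_max using Einstein's equation:
E_photon = hf = (6.626×10⁻³⁴ J·s)(9.306e+14 Hz) = 3.8487 eV
KE_max = E_photon - φ = 3.8487 - 2.48 = 1.3687 eV

Since eV_s = KE_max:
V_s = KE_max/e = 1.3687 V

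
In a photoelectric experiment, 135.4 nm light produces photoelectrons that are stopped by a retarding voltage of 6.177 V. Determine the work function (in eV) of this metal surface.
2.98 eV

The stopping potential gives the maximum kinetic energy: KE_max = eV_s = 6.177 eV

From Einstein's photoelectric equation: KE_max = hc/λ - φ
Rearranging: φ = hc/λ - KE_max

Calculate photon energy:
E_photon = hc/λ = (6.626×10⁻³⁴ J·s)(3×10⁸ m/s) / (135.4×10⁻⁹ m) = 9.1569 eV

Therefore:
φ = 9.1569 - 6.177 = 2.98 eV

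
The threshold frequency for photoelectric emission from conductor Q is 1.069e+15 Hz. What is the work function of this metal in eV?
4.42 eV

At the threshold frequency, photon energy equals work function:
φ = hf₀

Calculating:
φ = (6.626×10⁻³⁴ J·s)(1.069e+15 Hz)
φ = 4.42 eV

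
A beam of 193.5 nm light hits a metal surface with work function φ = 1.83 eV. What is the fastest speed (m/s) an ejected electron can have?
1.2689e+06 m/s

First, find the maximum kinetic energy:
E_photon = hc/λ = 6.4075 eV
KE_max = E_photon - φ = 6.4075 - 1.83 = 4.5775 eV

Convert to Joules: KE_max = 4.5775 × 1.602×10⁻¹⁹ J = 7.3339e-19 J

Then use KE = ½mv² to find velocity:
v = √(2·KE/m) = √(2 × 7.3339e-19 J / 9.109e-31 kg)
v = 1.2689e+06 m/s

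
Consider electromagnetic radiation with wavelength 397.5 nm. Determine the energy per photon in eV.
3.1191 eV

Using E = hf = hc/λ:

E = hc/λ = (6.626×10⁻³⁴ J·s)(3×10⁸ m/s) / (397.5×10⁻⁹ m)
E = 3.1191 eV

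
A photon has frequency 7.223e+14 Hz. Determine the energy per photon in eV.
2.9872 eV

Using E = hf:

E = hf = (6.626×10⁻³⁴ J·s)(7.223e+14 Hz)
E = 2.9872 eV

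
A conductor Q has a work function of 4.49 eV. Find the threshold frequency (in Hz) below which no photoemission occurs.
1.0857e+15 Hz

The threshold frequency is when the photon energy equals the work function:
hf₀ = φ

Solving for f₀:
f₀ = φ/h = (4.49 eV × 1.602×10⁻¹⁹ J/eV) / (6.626×10⁻³⁴ J·s)
f₀ = 1.0857e+15 Hz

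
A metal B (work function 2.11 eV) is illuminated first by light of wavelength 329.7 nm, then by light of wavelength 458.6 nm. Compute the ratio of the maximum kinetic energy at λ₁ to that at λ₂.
2.7808

Using Einstein's equation: KE_max = hc/λ - φ

For λ₁ = 329.7 nm:
E₁ = hc/λ₁ = 3.7605 eV
KE₁ = E₁ - φ = 3.7605 - 2.11 = 1.6505 eV

For λ₂ = 458.6 nm:
E₂ = hc/λ₂ = 2.7035 eV
KE₂ = E₂ - φ = 2.7035 - 2.11 = 0.5935 eV

Ratio: KE₁/KE₂ = 1.6505/0.5935 = 2.7808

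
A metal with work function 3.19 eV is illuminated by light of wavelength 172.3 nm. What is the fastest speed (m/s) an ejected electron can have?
1.1871e+06 m/s

First, find the maximum kinetic energy:
E_photon = hc/λ = 7.1958 eV
KE_max = E_photon - φ = 7.1958 - 3.19 = 4.0058 eV

Convert to Joules: KE_max = 4.0058 × 1.602×10⁻¹⁹ J = 6.4181e-19 J

Then use KE = ½mv² to find velocity:
v = √(2·KE/m) = √(2 × 6.4181e-19 J / 9.109e-31 kg)
v = 1.1871e+06 m/s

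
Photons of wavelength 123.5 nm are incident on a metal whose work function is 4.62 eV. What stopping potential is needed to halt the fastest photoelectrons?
5.4192 V

The stopping potential V_s satisfies: eV_s = KE_max

First, find KE_max using Einstein's equation:
E_photon = hc/λ = 10.0392 eV
KE_max = E_photon - φ = 10.0392 - 4.62 = 5.4192 eV

Since eV_s = KE_max:
V_s = KE_max/e = 5.4192 V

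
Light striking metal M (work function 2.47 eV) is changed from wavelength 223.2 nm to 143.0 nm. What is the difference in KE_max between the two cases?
3.1154 eV

Using Einstein's equation: KE_max = hc/λ - φ

For λ₁ = 223.2 nm:
KE₁ = hc/λ₁ - φ = 5.5548 - 2.47 = 3.0848 eV

For λ₂ = 143.0 nm:
KE₂ = hc/λ₂ - φ = 8.6702 - 2.47 = 6.2002 eV

Change in KE:
ΔKE = KE₂ - KE₁ = 6.2002 - 3.0848 = 3.1154 eV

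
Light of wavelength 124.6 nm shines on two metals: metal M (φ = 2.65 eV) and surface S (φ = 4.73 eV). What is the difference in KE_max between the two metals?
2.0800 eV

Using KE_max = hc/λ - φ for each metal:

Photon energy: E = hc/λ = 9.9506 eV

For metal M (φ₁ = 2.65 eV):
KE₁ = E - φ₁ = 9.9506 - 2.65 = 7.3006 eV

For surface S (φ₂ = 4.73 eV):
KE₂ = E - φ₂ = 9.9506 - 4.73 = 5.2206 eV

Difference:
ΔKE = KE₁ - KE₂ = 7.3006 - 5.2206 = 2.0800 eV

Note: The difference equals the difference in work functions: 4.73 - 2.65 = 2.08 eV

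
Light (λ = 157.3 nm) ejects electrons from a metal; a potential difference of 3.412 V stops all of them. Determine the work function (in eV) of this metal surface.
4.47 eV

The stopping potential gives the maximum kinetic energy: KE_max = eV_s = 3.412 eV

From Einstein's photoelectric equation: KE_max = hc/λ - φ
Rearranging: φ = hc/λ - KE_max

Calculate photon energy:
E_photon = hc/λ = (6.626×10⁻³⁴ J·s)(3×10⁸ m/s) / (157.3×10⁻⁹ m) = 7.8820 eV

Therefore:
φ = 7.8820 - 3.412 = 4.47 eV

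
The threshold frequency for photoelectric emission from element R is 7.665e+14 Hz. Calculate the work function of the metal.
3.17 eV

At the threshold frequency, photon energy equals work function:
φ = hf₀

Calculating:
φ = (6.626×10⁻³⁴ J·s)(7.665e+14 Hz)
φ = 3.17 eV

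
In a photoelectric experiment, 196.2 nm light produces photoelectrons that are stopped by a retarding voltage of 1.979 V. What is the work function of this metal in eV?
4.34 eV

The stopping potential gives the maximum kinetic energy: KE_max = eV_s = 1.979 eV

From Einstein's photoelectric equation: KE_max = hc/λ - φ
Rearranging: φ = hc/λ - KE_max

Calculate photon energy:
E_photon = hc/λ = (6.626×10⁻³⁴ J·s)(3×10⁸ m/s) / (196.2×10⁻⁹ m) = 6.3193 eV

Therefore:
φ = 6.3193 - 1.979 = 4.34 eV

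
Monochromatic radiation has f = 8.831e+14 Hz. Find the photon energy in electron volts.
3.6522 eV

Using E = hf:

E = hf = (6.626×10⁻³⁴ J·s)(8.831e+14 Hz)
E = 3.6522 eV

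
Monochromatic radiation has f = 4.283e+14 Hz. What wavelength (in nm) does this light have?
699.96 nm

Using the wave equation: c = fλ

Solving for wavelength:
λ = c/f = (3×10⁸ m/s) / (4.283e+14 Hz)
λ = 699.96 nm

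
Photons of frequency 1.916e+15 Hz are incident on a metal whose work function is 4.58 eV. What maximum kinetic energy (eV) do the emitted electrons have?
3.3439 eV

Using Einstein's photoelectric equation: KE_max = hf - φ

First, calculate the photon energy:
E_photon = hf = (6.626×10⁻³⁴ J·s)(1.916e+15 Hz)
E_photon = 7.9239 eV

Then, the maximum kinetic energy:
KE_max = E_photon - φ = 7.9239 eV - 4.58 eV = 3.3439 eV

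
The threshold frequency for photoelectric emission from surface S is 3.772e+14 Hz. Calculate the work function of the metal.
1.56 eV

At the threshold frequency, photon energy equals work function:
φ = hf₀

Calculating:
φ = (6.626×10⁻³⁴ J·s)(3.772e+14 Hz)
φ = 1.56 eV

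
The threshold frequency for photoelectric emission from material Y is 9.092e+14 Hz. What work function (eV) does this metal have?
3.76 eV

At the threshold frequency, photon energy equals work function:
φ = hf₀

Calculating:
φ = (6.626×10⁻³⁴ J·s)(9.092e+14 Hz)
φ = 3.76 eV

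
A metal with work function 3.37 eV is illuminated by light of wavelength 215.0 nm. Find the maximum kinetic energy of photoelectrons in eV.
2.3967 eV

Using Einstein's photoelectric equation: KE_max = hf - φ = hc/λ - φ

First, calculate the photon energy:
E_photon = hc/λ = (6.626×10⁻³⁴ J·s)(3×10⁸ m/s) / (215.0×10⁻⁹ m)
E_photon = 5.7667 eV

Then, the maximum kinetic energy:
KE_max = E_photon - φ = 5.7667 eV - 3.37 eV = 2.3967 eV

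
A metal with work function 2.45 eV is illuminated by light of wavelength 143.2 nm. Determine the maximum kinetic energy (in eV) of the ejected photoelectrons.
6.2081 eV

Using Einstein's photoelectric equation: KE_max = hf - φ = hc/λ - φ

First, calculate the photon energy:
E_photon = hc/λ = (6.626×10⁻³⁴ J·s)(3×10⁸ m/s) / (143.2×10⁻⁹ m)
E_photon = 8.6581 eV

Then, the maximum kinetic energy:
KE_max = E_photon - φ = 8.6581 eV - 2.45 eV = 6.2081 eV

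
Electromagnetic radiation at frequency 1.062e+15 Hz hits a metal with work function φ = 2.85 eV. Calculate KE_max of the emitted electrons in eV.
1.5421 eV

Using Einstein's photoelectric equation: KE_max = hf - φ

First, calculate the photon energy:
E_photon = hf = (6.626×10⁻³⁴ J·s)(1.062e+15 Hz)
E_photon = 4.3921 eV

Then, the maximum kinetic energy:
KE_max = E_photon - φ = 4.3921 eV - 2.85 eV = 1.5421 eV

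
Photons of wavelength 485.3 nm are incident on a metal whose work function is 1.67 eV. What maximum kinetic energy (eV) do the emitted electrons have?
0.8848 eV

Using Einstein's photoelectric equation: KE_max = hf - φ = hc/λ - φ

First, calculate the photon energy:
E_photon = hc/λ = (6.626×10⁻³⁴ J·s)(3×10⁸ m/s) / (485.3×10⁻⁹ m)
E_photon = 2.5548 eV

Then, the maximum kinetic energy:
KE_max = E_photon - φ = 2.5548 eV - 1.67 eV = 0.8848 eV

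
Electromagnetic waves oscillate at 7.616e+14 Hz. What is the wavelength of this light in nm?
393.64 nm

Using the wave equation: c = fλ

Solving for wavelength:
λ = c/f = (3×10⁸ m/s) / (7.616e+14 Hz)
λ = 393.64 nm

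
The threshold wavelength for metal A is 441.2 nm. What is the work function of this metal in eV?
2.81 eV

At the threshold wavelength, photon energy equals work function:
φ = hc/λ₀

Calculating:
φ = (6.626×10⁻³⁴ J·s)(3×10⁸ m/s) / (441.2×10⁻⁹ m)
φ = 2.81 eV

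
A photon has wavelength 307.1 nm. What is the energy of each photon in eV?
4.0373 eV

Using E = hf = hc/λ:

E = hc/λ = (6.626×10⁻³⁴ J·s)(3×10⁸ m/s) / (307.1×10⁻⁹ m)
E = 4.0373 eV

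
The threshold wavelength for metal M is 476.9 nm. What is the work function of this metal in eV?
2.60 eV

At the threshold wavelength, photon energy equals work function:
φ = hc/λ₀

Calculating:
φ = (6.626×10⁻³⁴ J·s)(3×10⁸ m/s) / (476.9×10⁻⁹ m)
φ = 2.60 eV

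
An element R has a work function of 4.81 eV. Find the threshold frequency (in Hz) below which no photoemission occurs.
1.1631e+15 Hz

The threshold frequency is when the photon energy equals the work function:
hf₀ = φ

Solving for f₀:
f₀ = φ/h = (4.81 eV × 1.602×10⁻¹⁹ J/eV) / (6.626×10⁻³⁴ J·s)
f₀ = 1.1631e+15 Hz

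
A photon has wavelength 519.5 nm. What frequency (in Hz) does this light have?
5.7708e+14 Hz

Using the wave equation: c = fλ

Solving for frequency:
f = c/λ = (3×10⁸ m/s) / (519.5×10⁻⁹ m)
f = 5.7708e+14 Hz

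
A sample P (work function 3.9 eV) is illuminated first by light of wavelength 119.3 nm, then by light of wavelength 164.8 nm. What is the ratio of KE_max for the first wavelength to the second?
1.7919

Using Einstein's equation: KE_max = hc/λ - φ

For λ₁ = 119.3 nm:
E₁ = hc/λ₁ = 10.3926 eV
KE₁ = E₁ - φ = 10.3926 - 3.9 = 6.4926 eV

For λ₂ = 164.8 nm:
E₂ = hc/λ₂ = 7.5233 eV
KE₂ = E₂ - φ = 7.5233 - 3.9 = 3.6233 eV

Ratio: KE₁/KE₂ = 6.4926/3.6233 = 1.7919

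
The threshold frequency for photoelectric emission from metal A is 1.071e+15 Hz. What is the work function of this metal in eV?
4.43 eV

At the threshold frequency, photon energy equals work function:
φ = hf₀

Calculating:
φ = (6.626×10⁻³⁴ J·s)(1.071e+15 Hz)
φ = 4.43 eV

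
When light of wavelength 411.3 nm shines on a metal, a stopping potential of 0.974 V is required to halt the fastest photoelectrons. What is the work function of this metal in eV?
2.04 eV

The stopping potential gives the maximum kinetic energy: KE_max = eV_s = 0.974 eV

From Einstein's photoelectric equation: KE_max = hc/λ - φ
Rearranging: φ = hc/λ - KE_max

Calculate photon energy:
E_photon = hc/λ = (6.626×10⁻³⁴ J·s)(3×10⁸ m/s) / (411.3×10⁻⁹ m) = 3.0144 eV

Therefore:
φ = 3.0144 - 0.974 = 2.04 eV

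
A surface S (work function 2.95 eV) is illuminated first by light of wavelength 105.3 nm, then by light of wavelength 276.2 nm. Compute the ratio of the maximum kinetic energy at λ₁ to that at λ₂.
5.7341

Using Einstein's equation: KE_max = hc/λ - φ

For λ₁ = 105.3 nm:
E₁ = hc/λ₁ = 11.7744 eV
KE₁ = E₁ - φ = 11.7744 - 2.95 = 8.8244 eV

For λ₂ = 276.2 nm:
E₂ = hc/λ₂ = 4.4889 eV
KE₂ = E₂ - φ = 4.4889 - 2.95 = 1.5389 eV

Ratio: KE₁/KE₂ = 8.8244/1.5389 = 5.7341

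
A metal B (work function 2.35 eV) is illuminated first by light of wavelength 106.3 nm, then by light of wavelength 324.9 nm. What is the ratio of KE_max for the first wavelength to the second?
6.3528

Using Einstein's equation: KE_max = hc/λ - φ

For λ₁ = 106.3 nm:
E₁ = hc/λ₁ = 11.6636 eV
KE₁ = E₁ - φ = 11.6636 - 2.35 = 9.3136 eV

For λ₂ = 324.9 nm:
E₂ = hc/λ₂ = 3.8161 eV
KE₂ = E₂ - φ = 3.8161 - 2.35 = 1.4661 eV

Ratio: KE₁/KE₂ = 9.3136/1.4661 = 6.3528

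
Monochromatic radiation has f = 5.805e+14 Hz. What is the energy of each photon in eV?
2.4008 eV

Using E = hf:

E = hf = (6.626×10⁻³⁴ J·s)(5.805e+14 Hz)
E = 2.4008 eV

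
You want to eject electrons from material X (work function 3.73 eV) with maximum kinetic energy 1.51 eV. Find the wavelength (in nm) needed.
236.61 nm

From Einstein's equation: KE_max = hc/λ - φ

Rearranging for λ:
hc/λ = KE_max + φ
λ = hc/(KE_max + φ)

Required photon energy:
E_photon = KE_max + φ = 1.51 + 3.73 = 5.24 eV

Required wavelength:
λ = hc/E_photon = (6.626×10⁻³⁴)(3×10⁸) / (5.24 × 1.602×10⁻¹⁹)
λ = 236.61 nm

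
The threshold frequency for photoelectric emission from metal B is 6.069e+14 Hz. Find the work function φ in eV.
2.51 eV

At the threshold frequency, photon energy equals work function:
φ = hf₀

Calculating:
φ = (6.626×10⁻³⁴ J·s)(6.069e+14 Hz)
φ = 2.51 eV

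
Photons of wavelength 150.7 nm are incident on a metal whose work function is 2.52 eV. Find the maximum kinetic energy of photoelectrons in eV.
5.7072 eV

Using Einstein's photoelectric equation: KE_max = hf - φ = hc/λ - φ

First, calculate the photon energy:
E_photon = hc/λ = (6.626×10⁻³⁴ J·s)(3×10⁸ m/s) / (150.7×10⁻⁹ m)
E_photon = 8.2272 eV

Then, the maximum kinetic energy:
KE_max = E_photon - φ = 8.2272 eV - 2.52 eV = 5.7072 eV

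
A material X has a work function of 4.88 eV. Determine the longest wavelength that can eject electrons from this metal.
254.07 nm

The threshold wavelength is when the photon energy equals the work function:
hc/λ₀ = φ

Solving for λ₀:
λ₀ = hc/φ = (6.626×10⁻³⁴ J·s)(3×10⁸ m/s) / (4.88 eV × 1.602×10⁻¹⁹ J/eV)
λ₀ = 254.07 nm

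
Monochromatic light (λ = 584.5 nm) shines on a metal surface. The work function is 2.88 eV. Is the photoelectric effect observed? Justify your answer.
No

For photoemission, the photon energy must exceed the work function.

Photon energy: E = hc/λ = 2.1212 eV
Work function: φ = 2.88 eV

Since E_photon (2.1212 eV) < φ (2.88 eV), photoemission will NOT occur.
The threshold wavelength is λ₀ = hc/φ = 430.5 nm.
Since 584.5 nm > 430.5 nm, the photons lack sufficient energy.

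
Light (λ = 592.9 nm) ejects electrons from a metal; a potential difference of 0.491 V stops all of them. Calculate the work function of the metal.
1.60 eV

The stopping potential gives the maximum kinetic energy: KE_max = eV_s = 0.491 eV

From Einstein's photoelectric equation: KE_max = hc/λ - φ
Rearranging: φ = hc/λ - KE_max

Calculate photon energy:
E_photon = hc/λ = (6.626×10⁻³⁴ J·s)(3×10⁸ m/s) / (592.9×10⁻⁹ m) = 2.0911 eV

Therefore:
φ = 2.0911 - 0.491 = 1.60 eV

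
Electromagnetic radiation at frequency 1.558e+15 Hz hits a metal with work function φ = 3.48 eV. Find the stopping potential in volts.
2.9634 V

The stopping potential V_s satisfies: eV_s = KE_max

First, find KE_max using Einstein's equation:
E_photon = hf = (6.626×10⁻³⁴ J·s)(1.558e+15 Hz) = 6.4434 eV
KE_max = E_photon - φ = 6.4434 - 3.48 = 2.9634 eV

Since eV_s = KE_max:
V_s = KE_max/e = 2.9634 V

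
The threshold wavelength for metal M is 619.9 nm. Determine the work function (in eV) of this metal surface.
2.00 eV

At the threshold wavelength, photon energy equals work function:
φ = hc/λ₀

Calculating:
φ = (6.626×10⁻³⁴ J·s)(3×10⁸ m/s) / (619.9×10⁻⁹ m)
φ = 2.00 eV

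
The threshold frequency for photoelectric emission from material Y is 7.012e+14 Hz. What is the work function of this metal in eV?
2.90 eV

At the threshold frequency, photon energy equals work function:
φ = hf₀

Calculating:
φ = (6.626×10⁻³⁴ J·s)(7.012e+14 Hz)
φ = 2.90 eV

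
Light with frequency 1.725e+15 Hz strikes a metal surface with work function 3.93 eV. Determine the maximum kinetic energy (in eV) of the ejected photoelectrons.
3.2040 eV

Using Einstein's photoelectric equation: KE_max = hf - φ

First, calculate the photon energy:
E_photon = hf = (6.626×10⁻³⁴ J·s)(1.725e+15 Hz)
E_photon = 7.1340 eV

Then, the maximum kinetic energy:
KE_max = E_photon - φ = 7.1340 eV - 3.93 eV = 3.2040 eV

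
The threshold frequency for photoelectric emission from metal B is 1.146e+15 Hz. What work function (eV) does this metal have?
4.74 eV

At the threshold frequency, photon energy equals work function:
φ = hf₀

Calculating:
φ = (6.626×10⁻³⁴ J·s)(1.146e+15 Hz)
φ = 4.74 eV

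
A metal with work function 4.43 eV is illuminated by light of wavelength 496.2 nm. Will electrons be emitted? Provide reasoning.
No

For photoemission, the photon energy must exceed the work function.

Photon energy: E = hc/λ = 2.4987 eV
Work function: φ = 4.43 eV

Since E_photon (2.4987 eV) < φ (4.43 eV), photoemission will NOT occur.
The threshold wavelength is λ₀ = hc/φ = 279.9 nm.
Since 496.2 nm > 279.9 nm, the photons lack sufficient energy.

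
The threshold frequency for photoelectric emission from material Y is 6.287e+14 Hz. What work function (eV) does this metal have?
2.60 eV

At the threshold frequency, photon energy equals work function:
φ = hf₀

Calculating:
φ = (6.626×10⁻³⁴ J·s)(6.287e+14 Hz)
φ = 2.60 eV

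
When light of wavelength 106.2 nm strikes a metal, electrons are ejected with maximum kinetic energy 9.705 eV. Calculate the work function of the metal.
1.97 eV

From Einstein's photoelectric equation: KE_max = hf - φ = hc/λ - φ

Rearranging for φ:
φ = hc/λ - KE_max

Calculate photon energy:
E_photon = hc/λ = 11.6746 eV

Therefore:
φ = 11.6746 - 9.705 = 1.97 eV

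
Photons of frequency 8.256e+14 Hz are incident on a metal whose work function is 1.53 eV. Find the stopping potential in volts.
1.8844 V

The stopping potential V_s satisfies: eV_s = KE_max

First, find KE_max using Einstein's equation:
E_photon = hf = (6.626×10⁻³⁴ J·s)(8.256e+14 Hz) = 3.4144 eV
KE_max = E_photon - φ = 3.4144 - 1.53 = 1.8844 eV

Since eV_s = KE_max:
V_s = KE_max/e = 1.8844 V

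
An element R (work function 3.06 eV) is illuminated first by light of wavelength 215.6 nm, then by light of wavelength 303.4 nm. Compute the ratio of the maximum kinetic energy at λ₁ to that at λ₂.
2.6212

Using Einstein's equation: KE_max = hc/λ - φ

For λ₁ = 215.6 nm:
E₁ = hc/λ₁ = 5.7507 eV
KE₁ = E₁ - φ = 5.7507 - 3.06 = 2.6907 eV

For λ₂ = 303.4 nm:
E₂ = hc/λ₂ = 4.0865 eV
KE₂ = E₂ - φ = 4.0865 - 3.06 = 1.0265 eV

Ratio: KE₁/KE₂ = 2.6907/1.0265 = 2.6212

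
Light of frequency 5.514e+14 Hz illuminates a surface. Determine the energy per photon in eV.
2.2804 eV

Using E = hf:

E = hf = (6.626×10⁻³⁴ J·s)(5.514e+14 Hz)
E = 2.2804 eV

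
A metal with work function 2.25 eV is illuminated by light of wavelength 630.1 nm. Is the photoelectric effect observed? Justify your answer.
No

For photoemission, the photon energy must exceed the work function.

Photon energy: E = hc/λ = 1.9677 eV
Work function: φ = 2.25 eV

Since E_photon (1.9677 eV) < φ (2.25 eV), photoemission will NOT occur.
The threshold wavelength is λ₀ = hc/φ = 551.0 nm.
Since 630.1 nm > 551.0 nm, the photons lack sufficient energy.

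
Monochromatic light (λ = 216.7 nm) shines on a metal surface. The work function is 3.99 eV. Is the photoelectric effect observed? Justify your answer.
Yes

For photoemission, the photon energy must exceed the work function.

Photon energy: E = hc/λ = 5.7215 eV
Work function: φ = 3.99 eV

Since E_photon (5.7215 eV) > φ (3.99 eV), photoemission WILL occur.
The threshold wavelength is λ₀ = hc/φ = 310.7 nm.
Since 216.7 nm < 310.7 nm, the light has sufficient energy.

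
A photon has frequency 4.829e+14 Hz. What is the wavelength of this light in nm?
620.82 nm

Using the wave equation: c = fλ

Solving for wavelength:
λ = c/f = (3×10⁸ m/s) / (4.829e+14 Hz)
λ = 620.82 nm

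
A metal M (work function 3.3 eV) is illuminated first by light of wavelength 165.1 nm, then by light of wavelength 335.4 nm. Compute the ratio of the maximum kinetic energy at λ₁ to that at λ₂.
10.6141

Using Einstein's equation: KE_max = hc/λ - φ

For λ₁ = 165.1 nm:
E₁ = hc/λ₁ = 7.5096 eV
KE₁ = E₁ - φ = 7.5096 - 3.3 = 4.2096 eV

For λ₂ = 335.4 nm:
E₂ = hc/λ₂ = 3.6966 eV
KE₂ = E₂ - φ = 3.6966 - 3.3 = 0.3966 eV

Ratio: KE₁/KE₂ = 4.2096/0.3966 = 10.6141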